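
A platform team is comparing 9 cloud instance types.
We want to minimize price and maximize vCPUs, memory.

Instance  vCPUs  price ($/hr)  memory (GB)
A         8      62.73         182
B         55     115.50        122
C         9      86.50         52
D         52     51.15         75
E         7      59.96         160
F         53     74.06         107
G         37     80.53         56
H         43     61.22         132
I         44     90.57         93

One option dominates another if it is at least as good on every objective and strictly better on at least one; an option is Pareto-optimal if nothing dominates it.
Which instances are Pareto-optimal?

A, B, D, E, F, H

A: not dominated (best memory).
B: not dominated (best vCPUs).
C: dominated by D (vCPUs 52≥9, price 51.15≤86.50, memory 75≥52).
D: not dominated (best price).
E: not dominated.
F: not dominated.
G: dominated by D (vCPUs 52≥37, price 51.15≤80.53, memory 75≥56).
H: not dominated.
I: dominated by F (vCPUs 53≥44, price 74.06≤90.57, memory 107≥93).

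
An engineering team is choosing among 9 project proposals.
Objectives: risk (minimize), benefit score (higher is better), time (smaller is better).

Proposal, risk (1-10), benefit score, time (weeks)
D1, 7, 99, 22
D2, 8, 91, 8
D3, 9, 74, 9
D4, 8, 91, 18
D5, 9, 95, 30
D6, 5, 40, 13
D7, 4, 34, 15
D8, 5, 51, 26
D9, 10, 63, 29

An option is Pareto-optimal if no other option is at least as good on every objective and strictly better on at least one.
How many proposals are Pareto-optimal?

D1: not dominated (best benefit score).
D2: not dominated (best time).
D3: dominated by D2 (risk 8≤9, benefit score 91≥74, time 8≤9).
D4: dominated by D2 (risk 8≤8, benefit score 91≥91, time 8≤18).
D5: dominated by D1 (risk 7≤9, benefit score 99≥95, time 22≤30).
D6: not dominated.
D7: not dominated (best risk).
D8: not dominated.
D9: dominated by D1 (risk 7≤10, benefit score 99≥63, time 22≤29).
Pareto-optimal: D1, D2, D6, D7, D8 → 5.

5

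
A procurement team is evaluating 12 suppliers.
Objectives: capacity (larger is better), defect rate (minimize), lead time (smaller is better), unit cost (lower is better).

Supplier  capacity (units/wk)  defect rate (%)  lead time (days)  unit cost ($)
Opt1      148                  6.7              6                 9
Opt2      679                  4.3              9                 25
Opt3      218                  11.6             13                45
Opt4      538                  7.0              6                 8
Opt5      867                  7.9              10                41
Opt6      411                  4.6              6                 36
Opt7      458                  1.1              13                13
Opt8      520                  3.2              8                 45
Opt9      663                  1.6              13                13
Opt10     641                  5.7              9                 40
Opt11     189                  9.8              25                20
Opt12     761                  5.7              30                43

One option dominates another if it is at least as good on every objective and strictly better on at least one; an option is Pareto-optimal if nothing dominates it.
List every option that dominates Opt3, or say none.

Opt2: capacity 679≥218, defect rate 4.3≤11.6, lead time 9≤13, unit cost 25≤45 — dominates Opt3.
Opt4: capacity 538≥218, defect rate 7.0≤11.6, lead time 6≤13, unit cost 8≤45 — dominates Opt3.
Opt5: capacity 867≥218, defect rate 7.9≤11.6, lead time 10≤13, unit cost 41≤45 — dominates Opt3.
Opt6: capacity 411≥218, defect rate 4.6≤11.6, lead time 6≤13, unit cost 36≤45 — dominates Opt3.
Opt7: capacity 458≥218, defect rate 1.1≤11.6, lead time 13≤13, unit cost 13≤45 — dominates Opt3.
Opt8: capacity 520≥218, defect rate 3.2≤11.6, lead time 8≤13, unit cost 45≤45 — dominates Opt3.
Opt9: capacity 663≥218, defect rate 1.6≤11.6, lead time 13≤13, unit cost 13≤45 — dominates Opt3.
Opt10: capacity 641≥218, defect rate 5.7≤11.6, lead time 9≤13, unit cost 40≤45 — dominates Opt3.
Others (Opt1, Opt11, Opt12) are each worse than Opt3 on at least one objective.

Opt2, Opt4, Opt5, Opt6, Opt7, Opt8, Opt9, Opt10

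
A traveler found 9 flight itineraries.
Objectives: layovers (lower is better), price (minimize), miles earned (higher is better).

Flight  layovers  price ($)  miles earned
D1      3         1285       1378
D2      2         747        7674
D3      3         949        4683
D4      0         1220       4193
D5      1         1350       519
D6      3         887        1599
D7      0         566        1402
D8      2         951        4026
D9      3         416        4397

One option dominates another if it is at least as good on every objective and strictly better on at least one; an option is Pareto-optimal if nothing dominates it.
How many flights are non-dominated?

D1: dominated by D2 (layovers 2≤3, price 747≤1285, miles earned 7674≥1378).
D2: not dominated (best miles earned).
D3: dominated by D2 (layovers 2≤3, price 747≤949, miles earned 7674≥4683).
D4: not dominated.
D5: dominated by D4 (layovers 0≤1, price 1220≤1350, miles earned 4193≥519).
D6: dominated by D2 (layovers 2≤3, price 747≤887, miles earned 7674≥1599).
D7: not dominated.
D8: dominated by D2 (layovers 2≤2, price 747≤951, miles earned 7674≥4026).
D9: not dominated (best price).
Pareto-optimal: D2, D4, D7, D9 → 4.

4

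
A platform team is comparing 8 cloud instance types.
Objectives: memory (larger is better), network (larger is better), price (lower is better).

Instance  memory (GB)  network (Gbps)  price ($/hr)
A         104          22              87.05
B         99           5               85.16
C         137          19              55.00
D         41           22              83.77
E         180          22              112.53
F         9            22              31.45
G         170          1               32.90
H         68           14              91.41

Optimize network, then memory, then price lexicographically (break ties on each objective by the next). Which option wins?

E

First maximize network: best is 22, kept {A, D, E, F}.
Then maximize memory: best is 180, kept {E}.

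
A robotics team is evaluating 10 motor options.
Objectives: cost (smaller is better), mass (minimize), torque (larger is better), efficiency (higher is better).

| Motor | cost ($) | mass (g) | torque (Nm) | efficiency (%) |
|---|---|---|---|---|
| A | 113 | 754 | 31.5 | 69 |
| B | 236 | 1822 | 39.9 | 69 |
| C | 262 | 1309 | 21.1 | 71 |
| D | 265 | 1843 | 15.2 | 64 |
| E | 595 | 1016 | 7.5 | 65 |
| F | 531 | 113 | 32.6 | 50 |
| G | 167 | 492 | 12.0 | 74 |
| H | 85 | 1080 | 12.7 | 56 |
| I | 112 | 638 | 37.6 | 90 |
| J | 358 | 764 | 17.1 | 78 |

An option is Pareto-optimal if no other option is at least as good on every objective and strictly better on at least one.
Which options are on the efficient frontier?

B, F, G, H, I

A: dominated by I (cost 112≤113, mass 638≤754, torque 37.6≥31.5, efficiency 90≥69).
B: not dominated (best torque).
C: dominated by I (cost 112≤262, mass 638≤1309, torque 37.6≥21.1, efficiency 90≥71).
D: dominated by A (cost 113≤265, mass 754≤1843, torque 31.5≥15.2, efficiency 69≥64).
E: dominated by A (cost 113≤595, mass 754≤1016, torque 31.5≥7.5, efficiency 69≥65).
F: not dominated (best mass).
G: not dominated.
H: not dominated (best cost).
I: not dominated (best efficiency).
J: dominated by I (cost 112≤358, mass 638≤764, torque 37.6≥17.1, efficiency 90≥78).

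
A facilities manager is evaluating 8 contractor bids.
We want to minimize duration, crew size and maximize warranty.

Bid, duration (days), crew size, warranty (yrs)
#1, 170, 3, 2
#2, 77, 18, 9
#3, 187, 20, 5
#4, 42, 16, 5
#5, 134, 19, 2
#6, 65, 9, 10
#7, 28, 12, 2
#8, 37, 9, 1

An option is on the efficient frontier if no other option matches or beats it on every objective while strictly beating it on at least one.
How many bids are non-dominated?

5

#1: not dominated (best crew size).
#2: dominated by #6 (duration 65≤77, crew size 9≤18, warranty 10≥9).
#3: dominated by #2 (duration 77≤187, crew size 18≤20, warranty 9≥5).
#4: not dominated.
#5: dominated by #2 (duration 77≤134, crew size 18≤19, warranty 9≥2).
#6: not dominated (best warranty).
#7: not dominated (best duration).
#8: not dominated.
Pareto-optimal: #1, #4, #6, #7, #8 → 5.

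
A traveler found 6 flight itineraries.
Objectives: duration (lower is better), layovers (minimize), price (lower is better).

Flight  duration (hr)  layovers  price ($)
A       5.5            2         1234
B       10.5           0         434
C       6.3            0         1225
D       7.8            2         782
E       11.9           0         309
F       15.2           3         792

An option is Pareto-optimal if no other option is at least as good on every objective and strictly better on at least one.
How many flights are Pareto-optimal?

A: not dominated (best duration).
B: not dominated.
C: not dominated.
D: not dominated.
E: not dominated (best price).
F: dominated by B (duration 10.5≤15.2, layovers 0≤3, price 434≤792).
Pareto-optimal: A, B, C, D, E → 5.

5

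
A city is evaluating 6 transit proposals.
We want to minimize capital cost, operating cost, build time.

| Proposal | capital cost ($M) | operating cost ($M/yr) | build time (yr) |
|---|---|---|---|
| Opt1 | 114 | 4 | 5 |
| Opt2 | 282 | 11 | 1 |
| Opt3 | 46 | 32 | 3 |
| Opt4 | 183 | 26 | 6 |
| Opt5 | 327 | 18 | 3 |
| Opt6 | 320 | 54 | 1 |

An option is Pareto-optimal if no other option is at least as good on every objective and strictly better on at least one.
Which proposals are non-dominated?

Opt1, Opt2, Opt3

Opt1: not dominated (best operating cost).
Opt2: not dominated.
Opt3: not dominated (best capital cost).
Opt4: dominated by Opt1 (capital cost 114≤183, operating cost 4≤26, build time 5≤6).
Opt5: dominated by Opt2 (capital cost 282≤327, operating cost 11≤18, build time 1≤3).
Opt6: dominated by Opt2 (capital cost 282≤320, operating cost 11≤54, build time 1≤1).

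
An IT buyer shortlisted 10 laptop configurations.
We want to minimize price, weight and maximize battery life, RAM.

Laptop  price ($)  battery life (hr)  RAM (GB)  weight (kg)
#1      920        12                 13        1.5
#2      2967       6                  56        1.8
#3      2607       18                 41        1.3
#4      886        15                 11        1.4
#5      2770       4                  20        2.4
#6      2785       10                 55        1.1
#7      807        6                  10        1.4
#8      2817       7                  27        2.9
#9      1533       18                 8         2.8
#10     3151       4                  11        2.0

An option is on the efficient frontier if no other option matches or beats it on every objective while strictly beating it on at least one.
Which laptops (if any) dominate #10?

#1: price 920≤3151, battery life 12≥4, RAM 13≥11, weight 1.5≤2.0 — dominates #10.
#2: price 2967≤3151, battery life 6≥4, RAM 56≥11, weight 1.8≤2.0 — dominates #10.
#3: price 2607≤3151, battery life 18≥4, RAM 41≥11, weight 1.3≤2.0 — dominates #10.
#4: price 886≤3151, battery life 15≥4, RAM 11≥11, weight 1.4≤2.0 — dominates #10.
#6: price 2785≤3151, battery life 10≥4, RAM 55≥11, weight 1.1≤2.0 — dominates #10.
Others (#5, #7, #8, #9) are each worse than #10 on at least one objective.

#1, #2, #3, #4, #6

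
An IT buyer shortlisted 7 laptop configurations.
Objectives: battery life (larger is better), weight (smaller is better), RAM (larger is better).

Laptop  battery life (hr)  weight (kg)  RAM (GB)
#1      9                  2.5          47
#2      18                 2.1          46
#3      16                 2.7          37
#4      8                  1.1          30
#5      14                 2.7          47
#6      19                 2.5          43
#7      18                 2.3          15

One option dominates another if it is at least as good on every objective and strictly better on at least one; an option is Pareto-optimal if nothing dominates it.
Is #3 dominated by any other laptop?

Yes

#2 vs #3: battery life 18≥16, weight 2.1≤2.7, RAM 46≥37 — #2 is at least as good on every objective and strictly better on at least one, so #2 dominates #3.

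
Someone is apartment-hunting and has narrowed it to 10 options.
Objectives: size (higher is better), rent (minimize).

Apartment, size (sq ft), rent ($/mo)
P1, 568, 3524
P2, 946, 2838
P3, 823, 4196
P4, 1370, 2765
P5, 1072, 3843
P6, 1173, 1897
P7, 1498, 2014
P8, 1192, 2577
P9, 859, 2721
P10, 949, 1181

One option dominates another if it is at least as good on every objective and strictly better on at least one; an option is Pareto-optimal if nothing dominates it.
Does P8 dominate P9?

Yes

P8 vs P9: size 1192≥859, rent 2577≤2721 — P8 is at least as good on every objective with at least one strict improvement.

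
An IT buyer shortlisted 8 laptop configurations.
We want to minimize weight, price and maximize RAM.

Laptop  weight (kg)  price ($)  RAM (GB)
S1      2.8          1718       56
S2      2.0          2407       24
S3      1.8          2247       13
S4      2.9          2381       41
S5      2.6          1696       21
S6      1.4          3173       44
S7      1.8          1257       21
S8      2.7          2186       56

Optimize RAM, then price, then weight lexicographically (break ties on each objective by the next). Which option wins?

First maximize RAM: best is 56, kept {S1, S8}.
Then minimize price: best is 1718, kept {S1}.

S1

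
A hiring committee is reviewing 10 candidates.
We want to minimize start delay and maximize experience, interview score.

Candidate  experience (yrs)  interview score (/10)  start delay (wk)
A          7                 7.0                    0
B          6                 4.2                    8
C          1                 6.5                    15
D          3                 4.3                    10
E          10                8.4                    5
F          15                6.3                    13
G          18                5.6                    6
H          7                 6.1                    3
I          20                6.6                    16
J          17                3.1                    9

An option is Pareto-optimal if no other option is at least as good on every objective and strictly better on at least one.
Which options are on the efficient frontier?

A, E, F, G, I

A: not dominated (best start delay).
B: dominated by A (experience 7≥6, interview score 7.0≥4.2, start delay 0≤8).
C: dominated by A (experience 7≥1, interview score 7.0≥6.5, start delay 0≤15).
D: dominated by A (experience 7≥3, interview score 7.0≥4.3, start delay 0≤10).
E: not dominated (best interview score).
F: not dominated.
G: not dominated.
H: dominated by A (experience 7≥7, interview score 7.0≥6.1, start delay 0≤3).
I: not dominated (best experience).
J: dominated by G (experience 18≥17, interview score 5.6≥3.1, start delay 6≤9).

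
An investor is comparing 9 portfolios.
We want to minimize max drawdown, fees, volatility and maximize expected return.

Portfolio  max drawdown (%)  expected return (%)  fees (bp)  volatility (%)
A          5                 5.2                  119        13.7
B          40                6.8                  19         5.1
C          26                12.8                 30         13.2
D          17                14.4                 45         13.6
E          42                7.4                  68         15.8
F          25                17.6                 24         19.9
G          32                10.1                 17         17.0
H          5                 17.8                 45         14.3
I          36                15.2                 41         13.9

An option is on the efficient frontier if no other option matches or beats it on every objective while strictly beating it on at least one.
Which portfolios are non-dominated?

A, B, C, D, F, G, H, I

A: not dominated.
B: not dominated (best volatility).
C: not dominated.
D: not dominated.
E: dominated by C (max drawdown 26≤42, expected return 12.8≥7.4, fees 30≤68, volatility 13.2≤15.8).
F: not dominated.
G: not dominated (best fees).
H: not dominated (best expected return).
I: not dominated.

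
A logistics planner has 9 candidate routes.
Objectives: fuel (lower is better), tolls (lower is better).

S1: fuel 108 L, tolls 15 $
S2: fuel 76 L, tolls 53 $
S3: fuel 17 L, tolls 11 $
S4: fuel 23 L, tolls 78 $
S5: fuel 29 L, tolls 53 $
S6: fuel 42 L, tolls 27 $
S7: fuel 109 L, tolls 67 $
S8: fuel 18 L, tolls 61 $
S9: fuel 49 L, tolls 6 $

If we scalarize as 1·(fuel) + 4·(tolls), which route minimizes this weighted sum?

S3

S1: 1·108 + 4·15 = 168
S2: 1·76 + 4·53 = 288
S3: 1·17 + 4·11 = 61
S4: 1·23 + 4·78 = 335
S5: 1·29 + 4·53 = 241
S6: 1·42 + 4·27 = 150
S7: 1·109 + 4·67 = 377
S8: 1·18 + 4·61 = 262
S9: 1·49 + 4·6 = 73
Lowest: S3 at 61.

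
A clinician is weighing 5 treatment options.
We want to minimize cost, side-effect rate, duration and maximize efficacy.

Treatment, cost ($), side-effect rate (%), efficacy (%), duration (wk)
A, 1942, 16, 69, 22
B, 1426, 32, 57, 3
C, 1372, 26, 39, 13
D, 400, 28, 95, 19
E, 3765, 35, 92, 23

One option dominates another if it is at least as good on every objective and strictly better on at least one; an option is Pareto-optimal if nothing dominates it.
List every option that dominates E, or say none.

D

D: cost 400≤3765, side-effect rate 28≤35, efficacy 95≥92, duration 19≤23 — dominates E.
Others (A, B, C) are each worse than E on at least one objective.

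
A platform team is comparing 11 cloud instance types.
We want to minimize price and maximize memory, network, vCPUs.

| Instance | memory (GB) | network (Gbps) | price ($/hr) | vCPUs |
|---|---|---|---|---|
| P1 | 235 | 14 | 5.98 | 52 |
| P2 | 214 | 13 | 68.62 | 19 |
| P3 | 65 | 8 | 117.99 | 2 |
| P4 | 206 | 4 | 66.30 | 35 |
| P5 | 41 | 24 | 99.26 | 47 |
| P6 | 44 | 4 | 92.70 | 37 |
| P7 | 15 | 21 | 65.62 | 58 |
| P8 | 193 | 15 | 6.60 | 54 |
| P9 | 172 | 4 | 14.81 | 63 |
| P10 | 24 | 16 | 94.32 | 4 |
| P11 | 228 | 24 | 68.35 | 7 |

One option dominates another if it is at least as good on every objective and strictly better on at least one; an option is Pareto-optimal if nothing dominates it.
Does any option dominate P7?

No

P1: worse on network (14 vs 21).
P2: worse on network (13 vs 21).
P3: worse on network (8 vs 21).
P4: worse on network (4 vs 21).
P5: worse on price (99.26 vs 65.62).
P6: worse on network (4 vs 21).
P8: worse on network (15 vs 21).
P9: worse on network (4 vs 21).
P10: worse on network (16 vs 21).
P11: worse on price (68.35 vs 65.62).
No option is at least as good as P7 on every objective and strictly better on one.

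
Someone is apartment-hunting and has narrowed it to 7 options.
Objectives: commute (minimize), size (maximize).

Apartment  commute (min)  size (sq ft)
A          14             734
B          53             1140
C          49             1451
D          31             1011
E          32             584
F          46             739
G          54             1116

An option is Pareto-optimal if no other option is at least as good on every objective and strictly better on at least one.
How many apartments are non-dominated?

3

A: not dominated (best commute).
B: dominated by C (commute 49≤53, size 1451≥1140).
C: not dominated (best size).
D: not dominated.
E: dominated by A (commute 14≤32, size 734≥584).
F: dominated by D (commute 31≤46, size 1011≥739).
G: dominated by B (commute 53≤54, size 1140≥1116).
Pareto-optimal: A, C, D → 3.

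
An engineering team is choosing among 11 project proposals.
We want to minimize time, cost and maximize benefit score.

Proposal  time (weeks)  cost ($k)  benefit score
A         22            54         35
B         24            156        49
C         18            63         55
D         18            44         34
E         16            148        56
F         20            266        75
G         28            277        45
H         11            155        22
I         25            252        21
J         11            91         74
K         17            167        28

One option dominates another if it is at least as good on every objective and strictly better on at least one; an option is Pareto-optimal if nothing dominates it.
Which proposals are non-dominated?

A: not dominated.
B: dominated by C (time 18≤24, cost 63≤156, benefit score 55≥49).
C: not dominated.
D: not dominated (best cost).
E: dominated by J (time 11≤16, cost 91≤148, benefit score 74≥56).
F: not dominated (best benefit score).
G: dominated by B (time 24≤28, cost 156≤277, benefit score 49≥45).
H: dominated by J (time 11≤11, cost 91≤155, benefit score 74≥22).
I: dominated by A (time 22≤25, cost 54≤252, benefit score 35≥21).
J: not dominated.
K: dominated by E (time 16≤17, cost 148≤167, benefit score 56≥28).

A, C, D, F, J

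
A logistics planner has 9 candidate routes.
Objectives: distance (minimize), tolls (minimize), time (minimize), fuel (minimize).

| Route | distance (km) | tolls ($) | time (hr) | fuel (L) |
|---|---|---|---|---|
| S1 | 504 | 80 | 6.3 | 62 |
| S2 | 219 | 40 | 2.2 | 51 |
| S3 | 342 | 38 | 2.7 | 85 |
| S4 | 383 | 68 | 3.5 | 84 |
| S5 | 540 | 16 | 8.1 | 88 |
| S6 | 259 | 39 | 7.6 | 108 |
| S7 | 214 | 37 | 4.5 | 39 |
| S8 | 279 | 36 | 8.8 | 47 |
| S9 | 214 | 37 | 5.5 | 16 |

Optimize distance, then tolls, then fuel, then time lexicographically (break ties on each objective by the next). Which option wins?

First minimize distance: best is 214, kept {S7, S9}.
Then minimize tolls: best is 37, kept {S7, S9}.
Then minimize fuel: best is 16, kept {S9}.

S9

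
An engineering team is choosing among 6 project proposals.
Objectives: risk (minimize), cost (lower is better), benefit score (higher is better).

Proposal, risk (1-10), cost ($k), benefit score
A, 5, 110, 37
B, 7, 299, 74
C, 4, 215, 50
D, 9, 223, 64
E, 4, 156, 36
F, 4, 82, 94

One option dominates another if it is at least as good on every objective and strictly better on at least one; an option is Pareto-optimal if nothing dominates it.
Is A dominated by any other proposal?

F vs A: risk 4≤5, cost 82≤110, benefit score 94≥37 — F is at least as good on every objective and strictly better on at least one, so F dominates A.

Yes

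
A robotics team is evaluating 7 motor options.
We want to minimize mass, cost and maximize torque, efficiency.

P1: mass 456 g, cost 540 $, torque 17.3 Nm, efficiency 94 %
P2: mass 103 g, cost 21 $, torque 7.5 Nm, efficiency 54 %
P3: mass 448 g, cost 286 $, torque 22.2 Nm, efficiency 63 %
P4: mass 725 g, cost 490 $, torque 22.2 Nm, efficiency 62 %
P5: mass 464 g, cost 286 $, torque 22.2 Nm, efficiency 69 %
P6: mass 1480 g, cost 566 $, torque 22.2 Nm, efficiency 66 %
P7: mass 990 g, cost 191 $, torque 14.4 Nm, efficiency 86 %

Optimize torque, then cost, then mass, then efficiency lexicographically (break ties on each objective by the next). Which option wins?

First maximize torque: best is 22.2, kept {P3, P4, P5, P6}.
Then minimize cost: best is 286, kept {P3, P5}.
Then minimize mass: best is 448, kept {P3}.

P3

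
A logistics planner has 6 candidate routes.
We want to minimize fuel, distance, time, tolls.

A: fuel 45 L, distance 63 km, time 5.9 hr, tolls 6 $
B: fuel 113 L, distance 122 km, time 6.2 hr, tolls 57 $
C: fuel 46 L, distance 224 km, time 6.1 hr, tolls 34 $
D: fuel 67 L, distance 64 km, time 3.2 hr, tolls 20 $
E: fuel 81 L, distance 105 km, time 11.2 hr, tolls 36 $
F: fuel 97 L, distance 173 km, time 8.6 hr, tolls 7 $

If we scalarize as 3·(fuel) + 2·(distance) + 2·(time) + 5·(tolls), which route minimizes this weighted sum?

A

A: 3·45 + 2·63 + 2·5.9 + 5·6 = 302.8
B: 3·113 + 2·122 + 2·6.2 + 5·57 = 880.4
C: 3·46 + 2·224 + 2·6.1 + 5·34 = 768.2
D: 3·67 + 2·64 + 2·3.2 + 5·20 = 435.4
E: 3·81 + 2·105 + 2·11.2 + 5·36 = 655.4
F: 3·97 + 2·173 + 2·8.6 + 5·7 = 689.2
Lowest: A at 302.8.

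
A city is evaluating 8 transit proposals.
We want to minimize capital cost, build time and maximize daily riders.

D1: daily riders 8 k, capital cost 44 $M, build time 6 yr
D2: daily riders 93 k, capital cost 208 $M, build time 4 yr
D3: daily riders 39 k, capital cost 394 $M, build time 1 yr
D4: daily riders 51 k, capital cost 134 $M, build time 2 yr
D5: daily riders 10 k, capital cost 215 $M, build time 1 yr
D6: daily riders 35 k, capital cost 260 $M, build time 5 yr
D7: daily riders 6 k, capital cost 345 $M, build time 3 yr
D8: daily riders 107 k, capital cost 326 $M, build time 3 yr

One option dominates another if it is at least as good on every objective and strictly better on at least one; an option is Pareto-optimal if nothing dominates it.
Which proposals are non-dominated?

D1, D2, D3, D4, D5, D8

D1: not dominated (best capital cost).
D2: not dominated.
D3: not dominated.
D4: not dominated.
D5: not dominated.
D6: dominated by D2 (daily riders 93≥35, capital cost 208≤260, build time 4≤5).
D7: dominated by D4 (daily riders 51≥6, capital cost 134≤345, build time 2≤3).
D8: not dominated (best daily riders).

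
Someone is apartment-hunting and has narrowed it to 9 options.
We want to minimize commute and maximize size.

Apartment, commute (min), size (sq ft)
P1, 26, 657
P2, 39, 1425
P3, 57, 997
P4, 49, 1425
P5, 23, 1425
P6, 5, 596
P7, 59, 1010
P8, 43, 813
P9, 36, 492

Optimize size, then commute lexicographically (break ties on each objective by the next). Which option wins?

P5

First maximize size: best is 1425, kept {P2, P4, P5}.
Then minimize commute: best is 23, kept {P5}.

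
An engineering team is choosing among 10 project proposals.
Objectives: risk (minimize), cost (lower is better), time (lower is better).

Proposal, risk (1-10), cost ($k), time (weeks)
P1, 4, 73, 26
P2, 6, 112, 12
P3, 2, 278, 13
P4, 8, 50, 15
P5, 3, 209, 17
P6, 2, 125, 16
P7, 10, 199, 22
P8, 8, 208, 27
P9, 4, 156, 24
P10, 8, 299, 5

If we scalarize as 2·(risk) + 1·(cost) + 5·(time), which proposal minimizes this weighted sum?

P4

P1: 2·4 + 1·73 + 5·26 = 211
P2: 2·6 + 1·112 + 5·12 = 184
P3: 2·2 + 1·278 + 5·13 = 347
P4: 2·8 + 1·50 + 5·15 = 141
P5: 2·3 + 1·209 + 5·17 = 300
P6: 2·2 + 1·125 + 5·16 = 209
P7: 2·10 + 1·199 + 5·22 = 329
P8: 2·8 + 1·208 + 5·27 = 359
P9: 2·4 + 1·156 + 5·24 = 284
P10: 2·8 + 1·299 + 5·5 = 340
Lowest: P4 at 141.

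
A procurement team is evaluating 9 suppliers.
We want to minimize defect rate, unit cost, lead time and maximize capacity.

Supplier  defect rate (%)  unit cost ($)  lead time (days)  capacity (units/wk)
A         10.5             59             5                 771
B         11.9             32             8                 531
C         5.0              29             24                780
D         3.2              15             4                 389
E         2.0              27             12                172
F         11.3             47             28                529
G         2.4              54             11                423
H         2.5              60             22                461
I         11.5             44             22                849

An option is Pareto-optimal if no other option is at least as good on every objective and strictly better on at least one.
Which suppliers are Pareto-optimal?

A, B, C, D, E, G, H, I

A: not dominated.
B: not dominated.
C: not dominated.
D: not dominated (best unit cost).
E: not dominated (best defect rate).
F: dominated by C (defect rate 5.0≤11.3, unit cost 29≤47, lead time 24≤28, capacity 780≥529).
G: not dominated.
H: not dominated.
I: not dominated (best capacity).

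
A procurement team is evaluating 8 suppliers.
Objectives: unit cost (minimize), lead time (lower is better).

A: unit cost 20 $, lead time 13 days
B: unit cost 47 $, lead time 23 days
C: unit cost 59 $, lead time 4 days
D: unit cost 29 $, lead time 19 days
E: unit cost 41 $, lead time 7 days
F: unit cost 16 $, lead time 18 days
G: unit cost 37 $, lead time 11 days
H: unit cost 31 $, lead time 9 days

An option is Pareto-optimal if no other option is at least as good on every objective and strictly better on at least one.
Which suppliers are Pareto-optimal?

A, C, E, F, H

A: not dominated.
B: dominated by A (unit cost 20≤47, lead time 13≤23).
C: not dominated (best lead time).
D: dominated by A (unit cost 20≤29, lead time 13≤19).
E: not dominated.
F: not dominated (best unit cost).
G: dominated by H (unit cost 31≤37, lead time 9≤11).
H: not dominated.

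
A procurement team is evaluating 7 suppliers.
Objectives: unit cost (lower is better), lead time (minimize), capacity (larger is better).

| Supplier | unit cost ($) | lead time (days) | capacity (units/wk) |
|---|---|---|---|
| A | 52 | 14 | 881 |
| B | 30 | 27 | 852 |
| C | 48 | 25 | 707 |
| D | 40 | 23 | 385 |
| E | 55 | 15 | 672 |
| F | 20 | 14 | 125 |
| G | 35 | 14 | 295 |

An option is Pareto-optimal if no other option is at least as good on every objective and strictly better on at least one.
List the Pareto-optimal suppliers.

A, B, C, D, F, G

A: not dominated (best capacity).
B: not dominated.
C: not dominated.
D: not dominated.
E: dominated by A (unit cost 52≤55, lead time 14≤15, capacity 881≥672).
F: not dominated (best unit cost).
G: not dominated.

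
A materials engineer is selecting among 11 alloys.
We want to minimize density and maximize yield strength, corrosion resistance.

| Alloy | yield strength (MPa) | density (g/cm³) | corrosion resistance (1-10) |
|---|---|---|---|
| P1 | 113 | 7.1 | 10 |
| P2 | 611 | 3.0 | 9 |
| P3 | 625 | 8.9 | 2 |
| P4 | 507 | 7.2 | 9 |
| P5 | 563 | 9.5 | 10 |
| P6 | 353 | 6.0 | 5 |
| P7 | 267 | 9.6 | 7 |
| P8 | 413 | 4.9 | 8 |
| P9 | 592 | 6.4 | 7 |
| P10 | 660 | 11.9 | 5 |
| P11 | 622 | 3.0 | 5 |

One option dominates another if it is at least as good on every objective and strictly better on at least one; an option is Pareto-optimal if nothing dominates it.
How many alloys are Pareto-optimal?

6

P1: not dominated.
P2: not dominated.
P3: not dominated.
P4: dominated by P2 (yield strength 611≥507, density 3.0≤7.2, corrosion resistance 9≥9).
P5: not dominated.
P6: dominated by P2 (yield strength 611≥353, density 3.0≤6.0, corrosion resistance 9≥5).
P7: dominated by P2 (yield strength 611≥267, density 3.0≤9.6, corrosion resistance 9≥7).
P8: dominated by P2 (yield strength 611≥413, density 3.0≤4.9, corrosion resistance 9≥8).
P9: dominated by P2 (yield strength 611≥592, density 3.0≤6.4, corrosion resistance 9≥7).
P10: not dominated (best yield strength).
P11: not dominated.
Pareto-optimal: P1, P2, P3, P5, P10, P11 → 6.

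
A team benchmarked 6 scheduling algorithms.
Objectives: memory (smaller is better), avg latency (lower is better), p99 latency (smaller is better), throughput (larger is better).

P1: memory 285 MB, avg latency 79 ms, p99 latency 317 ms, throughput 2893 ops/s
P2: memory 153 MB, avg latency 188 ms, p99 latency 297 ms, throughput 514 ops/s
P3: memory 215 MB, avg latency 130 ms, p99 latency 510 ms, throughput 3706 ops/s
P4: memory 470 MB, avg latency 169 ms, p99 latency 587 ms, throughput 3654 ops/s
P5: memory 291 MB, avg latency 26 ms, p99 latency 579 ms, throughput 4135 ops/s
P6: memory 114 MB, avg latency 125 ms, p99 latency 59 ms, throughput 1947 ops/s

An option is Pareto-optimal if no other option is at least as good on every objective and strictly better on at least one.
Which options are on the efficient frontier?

P1, P3, P5, P6

P1: not dominated.
P2: dominated by P6 (memory 114≤153, avg latency 125≤188, p99 latency 59≤297, throughput 1947≥514).
P3: not dominated.
P4: dominated by P3 (memory 215≤470, avg latency 130≤169, p99 latency 510≤587, throughput 3706≥3654).
P5: not dominated (best avg latency).
P6: not dominated (best memory).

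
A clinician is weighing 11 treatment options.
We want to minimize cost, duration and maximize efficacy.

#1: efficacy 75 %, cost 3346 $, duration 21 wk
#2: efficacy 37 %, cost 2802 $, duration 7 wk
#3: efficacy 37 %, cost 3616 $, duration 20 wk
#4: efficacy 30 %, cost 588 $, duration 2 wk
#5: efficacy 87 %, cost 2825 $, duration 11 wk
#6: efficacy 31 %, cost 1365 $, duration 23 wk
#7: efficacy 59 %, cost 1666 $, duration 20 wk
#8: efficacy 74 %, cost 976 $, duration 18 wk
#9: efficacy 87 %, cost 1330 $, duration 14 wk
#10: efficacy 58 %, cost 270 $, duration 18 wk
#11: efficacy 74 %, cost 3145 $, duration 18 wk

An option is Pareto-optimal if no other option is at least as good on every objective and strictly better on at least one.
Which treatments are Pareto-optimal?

#1: dominated by #5 (efficacy 87≥75, cost 2825≤3346, duration 11≤21).
#2: not dominated.
#3: dominated by #2 (efficacy 37≥37, cost 2802≤3616, duration 7≤20).
#4: not dominated (best duration).
#5: not dominated.
#6: dominated by #8 (efficacy 74≥31, cost 976≤1365, duration 18≤23).
#7: dominated by #8 (efficacy 74≥59, cost 976≤1666, duration 18≤20).
#8: not dominated.
#9: not dominated.
#10: not dominated (best cost).
#11: dominated by #5 (efficacy 87≥74, cost 2825≤3145, duration 11≤18).

#2, #4, #5, #8, #9, #10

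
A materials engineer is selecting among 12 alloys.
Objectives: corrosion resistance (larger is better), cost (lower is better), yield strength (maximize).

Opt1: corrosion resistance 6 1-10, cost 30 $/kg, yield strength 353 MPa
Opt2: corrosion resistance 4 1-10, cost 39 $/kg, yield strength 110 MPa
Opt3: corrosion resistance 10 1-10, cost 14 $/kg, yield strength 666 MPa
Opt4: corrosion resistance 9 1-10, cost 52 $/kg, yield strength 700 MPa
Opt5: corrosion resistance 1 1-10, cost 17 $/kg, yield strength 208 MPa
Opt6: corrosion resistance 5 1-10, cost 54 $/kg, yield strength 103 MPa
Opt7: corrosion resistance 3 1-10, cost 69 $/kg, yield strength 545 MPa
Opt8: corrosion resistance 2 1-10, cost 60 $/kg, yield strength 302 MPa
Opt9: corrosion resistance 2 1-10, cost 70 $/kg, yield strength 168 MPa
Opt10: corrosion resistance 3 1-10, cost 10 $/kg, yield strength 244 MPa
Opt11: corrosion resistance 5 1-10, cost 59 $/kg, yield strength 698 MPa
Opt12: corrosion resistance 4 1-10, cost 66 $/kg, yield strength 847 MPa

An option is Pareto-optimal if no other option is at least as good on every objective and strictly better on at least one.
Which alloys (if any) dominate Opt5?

Opt3, Opt10

Opt3: corrosion resistance 10≥1, cost 14≤17, yield strength 666≥208 — dominates Opt5.
Opt10: corrosion resistance 3≥1, cost 10≤17, yield strength 244≥208 — dominates Opt5.
Others (Opt1, Opt2, Opt4, Opt6, Opt7, Opt8, Opt9, Opt11, Opt12) are each worse than Opt5 on at least one objective.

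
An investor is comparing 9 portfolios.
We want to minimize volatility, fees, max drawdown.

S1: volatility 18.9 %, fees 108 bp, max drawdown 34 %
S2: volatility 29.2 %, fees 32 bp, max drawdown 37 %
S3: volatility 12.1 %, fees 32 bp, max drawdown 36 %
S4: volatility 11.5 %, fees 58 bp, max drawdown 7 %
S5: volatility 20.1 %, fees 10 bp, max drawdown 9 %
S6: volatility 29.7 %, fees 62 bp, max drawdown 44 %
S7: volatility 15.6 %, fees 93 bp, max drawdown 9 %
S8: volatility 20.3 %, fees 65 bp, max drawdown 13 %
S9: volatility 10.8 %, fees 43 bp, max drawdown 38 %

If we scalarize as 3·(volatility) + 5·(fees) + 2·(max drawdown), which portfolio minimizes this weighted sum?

S1: 3·18.9 + 5·108 + 2·34 = 664.7
S2: 3·29.2 + 5·32 + 2·37 = 321.6
S3: 3·12.1 + 5·32 + 2·36 = 268.3
S4: 3·11.5 + 5·58 + 2·7 = 338.5
S5: 3·20.1 + 5·10 + 2·9 = 128.3
S6: 3·29.7 + 5·62 + 2·44 = 487.1
S7: 3·15.6 + 5·93 + 2·9 = 529.8
S8: 3·20.3 + 5·65 + 2·13 = 411.9
S9: 3·10.8 + 5·43 + 2·38 = 323.4
Lowest: S5 at 128.3.

S5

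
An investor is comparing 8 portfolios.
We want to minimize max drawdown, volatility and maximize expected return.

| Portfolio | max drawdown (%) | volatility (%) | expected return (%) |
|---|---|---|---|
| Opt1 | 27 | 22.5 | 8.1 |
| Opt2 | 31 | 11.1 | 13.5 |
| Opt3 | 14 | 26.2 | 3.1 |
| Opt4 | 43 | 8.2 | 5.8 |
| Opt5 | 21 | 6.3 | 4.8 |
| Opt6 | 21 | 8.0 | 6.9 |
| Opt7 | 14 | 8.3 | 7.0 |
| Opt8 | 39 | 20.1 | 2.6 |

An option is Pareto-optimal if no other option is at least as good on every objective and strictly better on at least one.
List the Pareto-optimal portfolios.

Opt1: not dominated.
Opt2: not dominated (best expected return).
Opt3: dominated by Opt7 (max drawdown 14≤14, volatility 8.3≤26.2, expected return 7.0≥3.1).
Opt4: dominated by Opt6 (max drawdown 21≤43, volatility 8.0≤8.2, expected return 6.9≥5.8).
Opt5: not dominated (best volatility).
Opt6: not dominated.
Opt7: not dominated.
Opt8: dominated by Opt2 (max drawdown 31≤39, volatility 11.1≤20.1, expected return 13.5≥2.6).

Opt1, Opt2, Opt5, Opt6, Opt7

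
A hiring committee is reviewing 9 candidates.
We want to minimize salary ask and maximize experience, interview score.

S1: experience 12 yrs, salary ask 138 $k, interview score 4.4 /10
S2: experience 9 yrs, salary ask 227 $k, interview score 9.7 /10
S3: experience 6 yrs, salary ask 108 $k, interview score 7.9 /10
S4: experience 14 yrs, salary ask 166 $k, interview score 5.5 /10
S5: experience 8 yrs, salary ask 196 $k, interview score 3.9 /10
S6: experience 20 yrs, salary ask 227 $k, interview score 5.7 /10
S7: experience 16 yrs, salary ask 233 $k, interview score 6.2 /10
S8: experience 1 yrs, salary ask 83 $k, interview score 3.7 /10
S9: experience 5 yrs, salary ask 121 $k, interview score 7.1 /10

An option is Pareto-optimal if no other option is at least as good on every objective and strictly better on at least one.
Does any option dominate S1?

S2: worse on experience (9 vs 12).
S3: worse on experience (6 vs 12).
S4: worse on salary ask (166 vs 138).
S5: worse on experience (8 vs 12).
S6: worse on salary ask (227 vs 138).
S7: worse on salary ask (233 vs 138).
S8: worse on experience (1 vs 12).
S9: worse on experience (5 vs 12).
No option is at least as good as S1 on every objective and strictly better on one.

No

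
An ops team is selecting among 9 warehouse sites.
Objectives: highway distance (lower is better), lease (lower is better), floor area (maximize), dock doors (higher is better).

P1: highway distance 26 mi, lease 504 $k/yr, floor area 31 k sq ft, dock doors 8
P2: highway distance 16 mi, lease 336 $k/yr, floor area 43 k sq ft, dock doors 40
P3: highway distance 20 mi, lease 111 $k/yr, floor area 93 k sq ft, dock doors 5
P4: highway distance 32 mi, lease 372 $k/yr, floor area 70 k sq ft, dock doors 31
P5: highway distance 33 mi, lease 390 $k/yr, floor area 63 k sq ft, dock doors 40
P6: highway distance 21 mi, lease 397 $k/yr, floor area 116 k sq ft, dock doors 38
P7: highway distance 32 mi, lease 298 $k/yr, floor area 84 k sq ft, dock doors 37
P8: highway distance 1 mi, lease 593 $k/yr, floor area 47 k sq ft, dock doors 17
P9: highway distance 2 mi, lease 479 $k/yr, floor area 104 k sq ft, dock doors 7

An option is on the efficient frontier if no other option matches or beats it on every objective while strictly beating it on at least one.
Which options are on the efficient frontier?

P1: dominated by P2 (highway distance 16≤26, lease 336≤504, floor area 43≥31, dock doors 40≥8).
P2: not dominated.
P3: not dominated (best lease).
P4: dominated by P7 (highway distance 32≤32, lease 298≤372, floor area 84≥70, dock doors 37≥31).
P5: not dominated.
P6: not dominated (best floor area).
P7: not dominated.
P8: not dominated (best highway distance).
P9: not dominated.

P2, P3, P5, P6, P7, P8, P9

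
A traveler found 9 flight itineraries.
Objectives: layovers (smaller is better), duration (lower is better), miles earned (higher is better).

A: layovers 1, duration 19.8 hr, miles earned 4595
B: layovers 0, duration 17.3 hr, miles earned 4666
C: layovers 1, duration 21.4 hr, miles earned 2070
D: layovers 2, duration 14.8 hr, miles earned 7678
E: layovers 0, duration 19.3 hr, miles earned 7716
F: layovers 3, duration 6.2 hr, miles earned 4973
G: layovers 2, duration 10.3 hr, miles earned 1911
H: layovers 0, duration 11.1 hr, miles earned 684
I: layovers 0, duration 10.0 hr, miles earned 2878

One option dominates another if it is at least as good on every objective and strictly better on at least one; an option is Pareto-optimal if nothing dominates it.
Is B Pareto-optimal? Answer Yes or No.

Yes

A: worse on layovers (1 vs 0).
C: worse on layovers (1 vs 0).
D: worse on layovers (2 vs 0).
E: worse on duration (19.3 vs 17.3).
F: worse on layovers (3 vs 0).
G: worse on layovers (2 vs 0).
H: worse on miles earned (684 vs 4666).
I: worse on miles earned (2878 vs 4666).
No option is at least as good as B on every objective and strictly better on one.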